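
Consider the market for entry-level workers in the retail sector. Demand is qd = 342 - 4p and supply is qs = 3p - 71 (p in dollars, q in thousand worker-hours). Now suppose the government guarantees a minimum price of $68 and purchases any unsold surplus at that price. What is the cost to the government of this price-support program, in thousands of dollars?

Without the control the market clears where 342 - 4p = 3p - 71, i.e. p* = 59 and q* = 106.
Because the floor (68) lies above the market-clearing price, it is binding.
At p = 68: qd = 342 - 4·68 = 70 and qs = 3·68 - 71 = 133.
Surplus = qs - qd = 63.
Government expenditure = surplus × support price = 63 × 68 = 4284.

4284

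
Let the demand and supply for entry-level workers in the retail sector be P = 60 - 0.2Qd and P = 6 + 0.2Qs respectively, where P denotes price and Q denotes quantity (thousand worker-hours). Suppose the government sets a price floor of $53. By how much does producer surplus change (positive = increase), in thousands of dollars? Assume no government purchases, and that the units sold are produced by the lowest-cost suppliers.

Rearranging demand gives Qd = 300 - 5P; rearranging supply gives Qs = 5P - 30. Equilibrium: 300 - 5P = 5P - 30, so 330 = 10P and P* = 33, Q* = 135.
The floor of 53 is above the equilibrium price 33, so it binds.
At P = 53: Qd = 300 - 5·53 = 35 and Qs = 5·53 - 30 = 235.
Producer surplus without the control is ½ · (33 - 6) · 135 = 1822.5.
With the floor, 35 units are sold at 53. The supply price at Q = 35 is 13, so PS = ½ · [(53 - 6) + (53 - 13)] · 35 = 1522.5.
Change in producer surplus = 1522.5 - 1822.5 = -300.

-300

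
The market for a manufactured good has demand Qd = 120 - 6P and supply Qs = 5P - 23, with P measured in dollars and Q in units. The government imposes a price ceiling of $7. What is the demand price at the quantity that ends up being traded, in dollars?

18

Setting quantity demanded equal to quantity supplied, 120 - 6P = 5P - 23, gives P* = 13 and Q* = 42.
Because the ceiling (7) lies below the market-clearing price, it is binding.
At P = 7: Qd = 120 - 6·7 = 78 and Qs = 5·7 - 23 = 12.
Only 12 units reach the market. On the demand curve, the marginal buyer's willingness to pay at Q = 12 is (120 - 12)/6 = 18.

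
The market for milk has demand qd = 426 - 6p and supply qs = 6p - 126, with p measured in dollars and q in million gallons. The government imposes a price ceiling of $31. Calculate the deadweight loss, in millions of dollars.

1350

Equilibrium: 426 - 6p = 6p - 126, so 552 = 12p and p* = 46, q* = 150.
Because the ceiling (31) lies below the market-clearing price, it is binding.
At p = 31: qd = 426 - 6·31 = 240 and qs = 6·31 - 126 = 60.
Quantity traded falls to 60. At q = 60 the demand price is (426 - 60)/6 = 61 and the supply price is (126 + 60)/6 = 31.
Deadweight loss = ½ · (61 - 31) · (150 - 60) = ½ · 30 · 90 = 1350.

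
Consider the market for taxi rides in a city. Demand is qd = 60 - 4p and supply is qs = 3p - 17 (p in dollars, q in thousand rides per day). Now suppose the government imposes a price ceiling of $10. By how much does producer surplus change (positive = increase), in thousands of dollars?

-14.5

Without the control the market clears where 60 - 4p = 3p - 17, i.e. p* = 11 and q* = 16.
Because the ceiling (10) lies below the market-clearing price, it is binding.
At p = 10: qd = 60 - 4·10 = 20 and qs = 3·10 - 17 = 13.
Producer surplus without the control is ½ · (11 - 17/3) · 16 = 128/3.
With the ceiling, producers sell 13 units at 10, so PS = ½ · (10 - 17/3) · 13 = 169/6.
Change in producer surplus = 169/6 - 128/3 = -14.5.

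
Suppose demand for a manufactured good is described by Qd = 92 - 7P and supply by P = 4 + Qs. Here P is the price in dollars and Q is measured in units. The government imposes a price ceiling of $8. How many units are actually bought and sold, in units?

4

Rearranging supply gives Qs = P - 4. Without the control the market clears where 92 - 7P = P - 4, i.e. P* = 12 and Q* = 8.
Because the ceiling (8) lies below the market-clearing price, it is binding.
At P = 8: Qd = 92 - 7·8 = 36 and Qs = 8 - 4 = 4.
The quantity actually transacted is the short side, supply: 4.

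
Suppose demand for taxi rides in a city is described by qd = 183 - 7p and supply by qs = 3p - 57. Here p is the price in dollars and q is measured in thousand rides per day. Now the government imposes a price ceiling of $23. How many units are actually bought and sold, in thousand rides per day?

12

Equilibrium: 183 - 7p = 3p - 57, so 240 = 10p and p* = 24, q* = 15.
Because the ceiling (23) lies below the market-clearing price, it is binding.
At p = 23: qd = 183 - 7·23 = 22 and qs = 3·23 - 57 = 12.
The quantity actually transacted is the short side, supply: 12.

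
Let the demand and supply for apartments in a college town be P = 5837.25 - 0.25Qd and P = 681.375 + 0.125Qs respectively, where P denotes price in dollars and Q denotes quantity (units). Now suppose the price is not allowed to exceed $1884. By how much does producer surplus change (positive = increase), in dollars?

Rearranging demand gives Qd = 23349 - 4P; rearranging supply gives Qs = 8P - 5451. Equilibrium: 23349 - 4P = 8P - 5451, so 28800 = 12P and P* = 2400, Q* = 13749.
Since 1884 < 2400, the ceiling is binding.
At P = 1884: Qd = 23349 - 4·1884 = 15813 and Qs = 8·1884 - 5451 = 9621.
Producer surplus without the control is ½ · (2400 - 681.375) · 13749 = 11814687.5625.
With the ceiling, producers sell 9621 units at 1884, so PS = ½ · (1884 - 681.375) · 9621 = 5785227.5625.
Change in producer surplus = 5785227.5625 - 11814687.5625 = -6029460.

-6029460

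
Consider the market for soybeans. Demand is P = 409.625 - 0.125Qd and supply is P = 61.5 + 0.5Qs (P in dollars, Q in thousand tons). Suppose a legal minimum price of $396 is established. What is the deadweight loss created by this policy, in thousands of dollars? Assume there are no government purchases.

62720

Rearranging demand gives Qd = 3277 - 8P; rearranging supply gives Qs = 2P - 123. Setting quantity demanded equal to quantity supplied, 3277 - 8P = 2P - 123, gives P* = 340 and Q* = 557.
The floor of 396 is above the equilibrium price 340, so it binds.
At P = 396: Qd = 3277 - 8·396 = 109 and Qs = 2·396 - 123 = 669.
Quantity traded falls to 109. At Q = 109 the demand price is (3277 - 109)/8 = 396 and the supply price is (123 + 109)/2 = 116.
Deadweight loss = ½ · (396 - 116) · (557 - 109) = ½ · 280 · 448 = 62720.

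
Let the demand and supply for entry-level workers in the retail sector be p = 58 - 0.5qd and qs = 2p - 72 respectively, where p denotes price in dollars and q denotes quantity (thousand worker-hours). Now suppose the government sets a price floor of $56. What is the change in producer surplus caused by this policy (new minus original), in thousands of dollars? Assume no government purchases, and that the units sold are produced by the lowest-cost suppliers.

-45

Rearranging demand gives qd = 116 - 2p. Without the control the market clears where 116 - 2p = 2p - 72, i.e. p* = 47 and q* = 22.
Because the floor (56) lies above the market-clearing price, it is binding.
At p = 56: qd = 116 - 2·56 = 4 and qs = 2·56 - 72 = 40.
Producer surplus without the control is ½ · (47 - 36) · 22 = 121.
With the floor, 4 units are sold at 56. The supply price at q = 4 is 38, so PS = ½ · [(56 - 36) + (56 - 38)] · 4 = 76.
Change in producer surplus = 76 - 121 = -45.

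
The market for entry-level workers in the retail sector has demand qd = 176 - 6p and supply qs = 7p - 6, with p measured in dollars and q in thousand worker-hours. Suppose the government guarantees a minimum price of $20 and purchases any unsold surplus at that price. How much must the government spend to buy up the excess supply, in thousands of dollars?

Without the control the market clears where 176 - 6p = 7p - 6, i.e. p* = 14 and q* = 92.
Since 20 > 14, the floor is binding.
At p = 20: qd = 176 - 6·20 = 56 and qs = 7·20 - 6 = 134.
Surplus = qs - qd = 78.
Government expenditure = surplus × support price = 78 × 20 = 1560.

1560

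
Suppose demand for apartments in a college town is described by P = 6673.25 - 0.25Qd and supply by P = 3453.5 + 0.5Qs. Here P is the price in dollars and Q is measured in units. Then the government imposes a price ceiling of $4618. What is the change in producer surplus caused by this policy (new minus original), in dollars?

-3251402

Rearranging demand gives Qd = 26693 - 4P; rearranging supply gives Qs = 2P - 6907. In a free market, 26693 - 4P = 2P - 6907 gives the equilibrium P* = 5600, Q* = 4293.
The ceiling of 4618 is below the equilibrium price 5600, so it binds.
At P = 4618: Qd = 26693 - 4·4618 = 8221 and Qs = 2·4618 - 6907 = 2329.
Producer surplus without the control is ½ · (5600 - 3453.5) · 4293 = 4607462.25.
With the ceiling, producers sell 2329 units at 4618, so PS = ½ · (4618 - 3453.5) · 2329 = 1356060.25.
Change in producer surplus = 1356060.25 - 4607462.25 = -3251402.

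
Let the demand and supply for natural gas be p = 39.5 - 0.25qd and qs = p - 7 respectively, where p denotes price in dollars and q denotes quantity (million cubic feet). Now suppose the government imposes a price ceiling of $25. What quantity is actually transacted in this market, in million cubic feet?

Rearranging demand gives qd = 158 - 4p. Equilibrium: 158 - 4p = p - 7, so 165 = 5p and p* = 33, q* = 26.
Because the ceiling (25) lies below the market-clearing price, it is binding.
At p = 25: qd = 158 - 4·25 = 58 and qs = 25 - 7 = 18.
The quantity actually transacted is the short side, supply: 18.

18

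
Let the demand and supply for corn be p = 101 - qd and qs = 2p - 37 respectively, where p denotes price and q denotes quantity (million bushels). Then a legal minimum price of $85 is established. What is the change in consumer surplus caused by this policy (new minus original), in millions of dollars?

Rearranging demand gives qd = 101 - p. In a free market, 101 - p = 2p - 37 gives the equilibrium p* = 46, q* = 55.
Since 85 > 46, the floor is binding.
At p = 85: qd = 101 - 85 = 16 and qs = 2·85 - 37 = 133.
Consumer surplus without the control is ½ · (101 - 46) · 55 = 1512.5.
With the floor, consumers buy 16 units at 85, so CS = ½ · (101 - 85) · 16 = 128.
Change in consumer surplus = 128 - 1512.5 = -1384.5.

-1384.5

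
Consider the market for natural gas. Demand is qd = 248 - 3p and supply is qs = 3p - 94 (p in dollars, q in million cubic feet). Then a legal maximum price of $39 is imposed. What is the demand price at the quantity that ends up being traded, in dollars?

75

In a free market, 248 - 3p = 3p - 94 gives the equilibrium p* = 57, q* = 77.
Because the ceiling (39) lies below the market-clearing price, it is binding.
At p = 39: qd = 248 - 3·39 = 131 and qs = 3·39 - 94 = 23.
Only 23 units reach the market. On the demand curve, the marginal buyer's willingness to pay at q = 23 is (248 - 23)/3 = 75.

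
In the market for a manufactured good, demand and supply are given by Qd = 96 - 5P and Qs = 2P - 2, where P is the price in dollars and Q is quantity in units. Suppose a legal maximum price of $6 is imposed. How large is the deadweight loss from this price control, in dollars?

In a free market, 96 - 5P = 2P - 2 gives the equilibrium P* = 14, Q* = 26.
The ceiling of 6 is below the equilibrium price 14, so it binds.
At P = 6: Qd = 96 - 5·6 = 66 and Qs = 2·6 - 2 = 10.
Quantity traded falls to 10. At Q = 10 the demand price is (96 - 10)/5 = 17.2 and the supply price is (2 + 10)/2 = 6.
Deadweight loss = ½ · (17.2 - 6) · (26 - 10) = ½ · 11.2 · 16 = 89.6.

89.6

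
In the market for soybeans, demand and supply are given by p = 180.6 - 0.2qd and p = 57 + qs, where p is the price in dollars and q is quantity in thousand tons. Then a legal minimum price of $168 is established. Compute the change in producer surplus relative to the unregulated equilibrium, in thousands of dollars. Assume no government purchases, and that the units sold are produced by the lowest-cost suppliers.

-296

Rearranging demand gives qd = 903 - 5p; rearranging supply gives qs = p - 57. Setting quantity demanded equal to quantity supplied, 903 - 5p = p - 57, gives p* = 160 and q* = 103.
Since 168 > 160, the floor is binding.
At p = 168: qd = 903 - 5·168 = 63 and qs = 168 - 57 = 111.
Producer surplus without the control is ½ · (160 - 57) · 103 = 5304.5.
With the floor, 63 units are sold at 168. The supply price at q = 63 is 120, so PS = ½ · [(168 - 57) + (168 - 120)] · 63 = 5008.5.
Change in producer surplus = 5008.5 - 5304.5 = -296.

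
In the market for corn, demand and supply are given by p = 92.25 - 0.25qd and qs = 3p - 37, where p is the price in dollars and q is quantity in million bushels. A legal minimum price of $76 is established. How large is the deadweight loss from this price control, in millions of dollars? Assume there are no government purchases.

1512

Rearranging demand gives qd = 369 - 4p. In a free market, 369 - 4p = 3p - 37 gives the equilibrium p* = 58, q* = 137.
Since 76 > 58, the floor is binding.
At p = 76: qd = 369 - 4·76 = 65 and qs = 3·76 - 37 = 191.
Quantity traded falls to 65. At q = 65 the demand price is (369 - 65)/4 = 76 and the supply price is (37 + 65)/3 = 34.
Deadweight loss = ½ · (76 - 34) · (137 - 65) = ½ · 42 · 72 = 1512.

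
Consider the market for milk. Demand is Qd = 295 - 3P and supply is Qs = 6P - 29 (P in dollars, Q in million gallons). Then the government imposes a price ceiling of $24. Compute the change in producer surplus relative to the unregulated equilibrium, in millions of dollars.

-1812

Equilibrium: 295 - 3P = 6P - 29, so 324 = 9P and P* = 36, Q* = 187.
The ceiling of 24 is below the equilibrium price 36, so it binds.
At P = 24: Qd = 295 - 3·24 = 223 and Qs = 6·24 - 29 = 115.
Producer surplus without the control is ½ · (36 - 29/6) · 187 = 34969/12.
With the ceiling, producers sell 115 units at 24, so PS = ½ · (24 - 29/6) · 115 = 13225/12.
Change in producer surplus = 13225/12 - 34969/12 = -1812.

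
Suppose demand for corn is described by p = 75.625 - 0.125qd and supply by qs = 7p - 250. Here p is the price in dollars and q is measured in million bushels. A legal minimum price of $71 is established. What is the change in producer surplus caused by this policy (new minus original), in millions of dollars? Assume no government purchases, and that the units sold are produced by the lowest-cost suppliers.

-378

Rearranging demand gives qd = 605 - 8p. In a free market, 605 - 8p = 7p - 250 gives the equilibrium p* = 57, q* = 149.
Since 71 > 57, the floor is binding.
At p = 71: qd = 605 - 8·71 = 37 and qs = 7·71 - 250 = 247.
Producer surplus without the control is ½ · (57 - 250/7) · 149 = 22201/14.
With the floor, 37 units are sold at 71. The supply price at q = 37 is 41, so PS = ½ · [(71 - 250/7) + (71 - 41)] · 37 = 16909/14.
Change in producer surplus = 16909/14 - 22201/14 = -378.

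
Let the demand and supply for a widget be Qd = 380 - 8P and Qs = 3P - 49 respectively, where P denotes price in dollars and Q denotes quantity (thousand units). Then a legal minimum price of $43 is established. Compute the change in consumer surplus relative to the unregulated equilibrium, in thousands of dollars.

-208

Without the control the market clears where 380 - 8P = 3P - 49, i.e. P* = 39 and Q* = 68.
The floor of 43 is above the equilibrium price 39, so it binds.
At P = 43: Qd = 380 - 8·43 = 36 and Qs = 3·43 - 49 = 80.
Consumer surplus without the control is ½ · (47.5 - 39) · 68 = 289.
With the floor, consumers buy 36 units at 43, so CS = ½ · (47.5 - 43) · 36 = 81.
Change in consumer surplus = 81 - 289 = -208.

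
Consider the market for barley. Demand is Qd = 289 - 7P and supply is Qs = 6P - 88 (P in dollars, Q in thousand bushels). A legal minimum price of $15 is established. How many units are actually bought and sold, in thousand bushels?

86

In a free market, 289 - 7P = 6P - 88 gives the equilibrium P* = 29, Q* = 86.
The floor of 15 is below the equilibrium price 29, so it is not binding; the market clears at P* = 29, Q* = 86.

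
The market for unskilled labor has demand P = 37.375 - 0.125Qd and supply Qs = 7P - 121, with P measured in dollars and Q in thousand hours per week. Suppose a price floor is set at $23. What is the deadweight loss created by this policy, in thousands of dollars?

0

Rearranging demand gives Qd = 299 - 8P. Setting quantity demanded equal to quantity supplied, 299 - 8P = 7P - 121, gives P* = 28 and Q* = 75.
The floor of 23 is below the equilibrium price 28, so it is not binding; the market clears at P* = 28, Q* = 75.
Since the control does not bind, no trades are prevented and deadweight loss is zero.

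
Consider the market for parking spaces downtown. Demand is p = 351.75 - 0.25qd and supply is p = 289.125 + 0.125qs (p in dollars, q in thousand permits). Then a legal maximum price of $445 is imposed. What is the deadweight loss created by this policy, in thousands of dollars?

0

Rearranging demand gives qd = 1407 - 4p; rearranging supply gives qs = 8p - 2313. Equilibrium: 1407 - 4p = 8p - 2313, so 3720 = 12p and p* = 310, q* = 167.
The ceiling of 445 is above the equilibrium price 310, so it is not binding; the market clears at p* = 310, q* = 167.
Since the control does not bind, no trades are prevented and deadweight loss is zero.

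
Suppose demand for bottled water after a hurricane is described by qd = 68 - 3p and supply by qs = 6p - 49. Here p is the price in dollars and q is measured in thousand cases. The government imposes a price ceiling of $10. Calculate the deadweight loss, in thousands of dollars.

Equilibrium: 68 - 3p = 6p - 49, so 117 = 9p and p* = 13, q* = 29.
Because the ceiling (10) lies below the market-clearing price, it is binding.
At p = 10: qd = 68 - 3·10 = 38 and qs = 6·10 - 49 = 11.
Quantity traded falls to 11. At q = 11 the demand price is (68 - 11)/3 = 19 and the supply price is (49 + 11)/6 = 10.
Deadweight loss = ½ · (19 - 10) · (29 - 11) = ½ · 9 · 18 = 81.

81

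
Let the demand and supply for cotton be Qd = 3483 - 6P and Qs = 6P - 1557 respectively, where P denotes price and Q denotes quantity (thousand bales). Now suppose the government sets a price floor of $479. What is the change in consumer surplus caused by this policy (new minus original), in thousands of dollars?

Without the control the market clears where 3483 - 6P = 6P - 1557, i.e. P* = 420 and Q* = 963.
Since 479 > 420, the floor is binding.
At P = 479: Qd = 3483 - 6·479 = 609 and Qs = 6·479 - 1557 = 1317.
Consumer surplus without the control is ½ · (580.5 - 420) · 963 = 77280.75.
With the floor, consumers buy 609 units at 479, so CS = ½ · (580.5 - 479) · 609 = 30906.75.
Change in consumer surplus = 30906.75 - 77280.75 = -46374.

-46374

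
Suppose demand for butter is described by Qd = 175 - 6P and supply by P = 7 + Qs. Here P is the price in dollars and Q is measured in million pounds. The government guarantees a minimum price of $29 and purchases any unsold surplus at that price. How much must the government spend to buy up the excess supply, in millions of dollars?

Rearranging supply gives Qs = P - 7. Without the control the market clears where 175 - 6P = P - 7, i.e. P* = 26 and Q* = 19.
Because the floor (29) lies above the market-clearing price, it is binding.
At P = 29: Qd = 175 - 6·29 = 1 and Qs = 29 - 7 = 22.
Surplus = Qs - Qd = 21.
Government expenditure = surplus × support price = 21 × 29 = 609.

609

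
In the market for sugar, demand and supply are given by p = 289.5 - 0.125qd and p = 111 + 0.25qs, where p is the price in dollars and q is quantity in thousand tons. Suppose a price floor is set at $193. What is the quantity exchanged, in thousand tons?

476

Rearranging demand gives qd = 2316 - 8p; rearranging supply gives qs = 4p - 444. Equilibrium: 2316 - 8p = 4p - 444, so 2760 = 12p and p* = 230, q* = 476.
Since 193 is below p* = 230, the floor does not bind and the free-market outcome prevails.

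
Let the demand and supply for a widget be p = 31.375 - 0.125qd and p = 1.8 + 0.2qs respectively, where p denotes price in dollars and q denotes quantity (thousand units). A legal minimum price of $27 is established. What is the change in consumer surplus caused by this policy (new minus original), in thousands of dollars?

-441

Rearranging demand gives qd = 251 - 8p; rearranging supply gives qs = 5p - 9. Without the control the market clears where 251 - 8p = 5p - 9, i.e. p* = 20 and q* = 91.
Because the floor (27) lies above the market-clearing price, it is binding.
At p = 27: qd = 251 - 8·27 = 35 and qs = 5·27 - 9 = 126.
Consumer surplus without the control is ½ · (31.375 - 20) · 91 = 517.5625.
With the floor, consumers buy 35 units at 27, so CS = ½ · (31.375 - 27) · 35 = 76.5625.
Change in consumer surplus = 76.5625 - 517.5625 = -441.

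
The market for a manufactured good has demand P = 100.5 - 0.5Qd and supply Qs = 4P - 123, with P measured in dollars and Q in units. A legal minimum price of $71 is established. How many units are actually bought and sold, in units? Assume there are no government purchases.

59

Rearranging demand gives Qd = 201 - 2P. Setting quantity demanded equal to quantity supplied, 201 - 2P = 4P - 123, gives P* = 54 and Q* = 93.
Because the floor (71) lies above the market-clearing price, it is binding.
At P = 71: Qd = 201 - 2·71 = 59 and Qs = 4·71 - 123 = 161.
The quantity actually transacted is the short side, demand: 59.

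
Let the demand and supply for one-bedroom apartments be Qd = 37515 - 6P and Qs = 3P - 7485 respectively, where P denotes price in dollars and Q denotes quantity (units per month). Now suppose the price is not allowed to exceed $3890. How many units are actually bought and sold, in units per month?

Without the control the market clears where 37515 - 6P = 3P - 7485, i.e. P* = 5000 and Q* = 7515.
The ceiling of 3890 is below the equilibrium price 5000, so it binds.
At P = 3890: Qd = 37515 - 6·3890 = 14175 and Qs = 3·3890 - 7485 = 4185.
The quantity actually transacted is the short side, supply: 4185.

4185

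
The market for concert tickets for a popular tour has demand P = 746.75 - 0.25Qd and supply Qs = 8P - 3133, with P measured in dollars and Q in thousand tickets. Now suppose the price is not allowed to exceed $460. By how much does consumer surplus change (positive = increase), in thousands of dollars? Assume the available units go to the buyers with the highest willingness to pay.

Rearranging demand gives Qd = 2987 - 4P. Without the control the market clears where 2987 - 4P = 8P - 3133, i.e. P* = 510 and Q* = 947.
Because the ceiling (460) lies below the market-clearing price, it is binding.
At P = 460: Qd = 2987 - 4·460 = 1147 and Qs = 8·460 - 3133 = 547.
Consumer surplus without the control is ½ · (746.75 - 510) · 947 = 112101.125.
With the ceiling, 547 units are sold at 460 (assume they go to the highest-value buyers). The demand price at Q = 547 is 610, so CS = ½ · [(746.75 - 460) + (610 - 460)] · 547 = 119451.125.
Change in consumer surplus = 119451.125 - 112101.125 = 7350.

7350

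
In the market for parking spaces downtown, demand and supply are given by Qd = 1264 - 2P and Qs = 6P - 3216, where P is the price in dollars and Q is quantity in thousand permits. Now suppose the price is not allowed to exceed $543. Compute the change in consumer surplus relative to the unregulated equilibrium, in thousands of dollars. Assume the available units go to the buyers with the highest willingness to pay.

Without the control the market clears where 1264 - 2P = 6P - 3216, i.e. P* = 560 and Q* = 144.
Because the ceiling (543) lies below the market-clearing price, it is binding.
At P = 543: Qd = 1264 - 2·543 = 178 and Qs = 6·543 - 3216 = 42.
Consumer surplus without the control is ½ · (632 - 560) · 144 = 5184.
With the ceiling, 42 units are sold at 543 (assume they go to the highest-value buyers). The demand price at Q = 42 is 611, so CS = ½ · [(632 - 543) + (611 - 543)] · 42 = 3297.
Change in consumer surplus = 3297 - 5184 = -1887.

-1887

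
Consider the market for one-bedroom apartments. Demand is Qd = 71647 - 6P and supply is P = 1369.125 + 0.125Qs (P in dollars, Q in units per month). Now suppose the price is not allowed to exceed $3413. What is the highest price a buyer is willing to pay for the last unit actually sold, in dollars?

9216

Rearranging supply gives Qs = 8P - 10953. Equilibrium: 71647 - 6P = 8P - 10953, so 82600 = 14P and P* = 5900, Q* = 36247.
Because the ceiling (3413) lies below the market-clearing price, it is binding.
At P = 3413: Qd = 71647 - 6·3413 = 51169 and Qs = 8·3413 - 10953 = 16351.
Only 16351 units reach the market. On the demand curve, the marginal buyer's willingness to pay at Q = 16351 is (71647 - 16351)/6 = 9216.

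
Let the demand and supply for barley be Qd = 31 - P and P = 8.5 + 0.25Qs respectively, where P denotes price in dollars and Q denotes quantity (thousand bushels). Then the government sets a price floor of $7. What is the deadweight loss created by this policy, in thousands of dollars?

Rearranging supply gives Qs = 4P - 34. Equilibrium: 31 - P = 4P - 34, so 65 = 5P and P* = 13, Q* = 18.
The floor of 7 is below the equilibrium price 13, so it is not binding; the market clears at P* = 13, Q* = 18.
Since the control does not bind, no trades are prevented and deadweight loss is zero.

0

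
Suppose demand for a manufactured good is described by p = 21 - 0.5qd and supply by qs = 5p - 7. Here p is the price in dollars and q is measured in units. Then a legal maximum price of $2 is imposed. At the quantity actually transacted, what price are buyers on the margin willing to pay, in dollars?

19.5

Rearranging demand gives qd = 42 - 2p. Equilibrium: 42 - 2p = 5p - 7, so 49 = 7p and p* = 7, q* = 28.
Because the ceiling (2) lies below the market-clearing price, it is binding.
At p = 2: qd = 42 - 2·2 = 38 and qs = 5·2 - 7 = 3.
Only 3 units reach the market. On the demand curve, the marginal buyer's willingness to pay at q = 3 is (42 - 3)/2 = 19.5.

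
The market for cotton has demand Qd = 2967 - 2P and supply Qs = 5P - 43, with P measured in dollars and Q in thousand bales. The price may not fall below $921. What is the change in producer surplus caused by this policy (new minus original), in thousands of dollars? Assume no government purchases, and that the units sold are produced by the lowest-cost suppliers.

Equilibrium: 2967 - 2P = 5P - 43, so 3010 = 7P and P* = 430, Q* = 2107.
The floor of 921 is above the equilibrium price 430, so it binds.
At P = 921: Qd = 2967 - 2·921 = 1125 and Qs = 5·921 - 43 = 4562.
Producer surplus without the control is ½ · (430 - 8.6) · 2107 = 443944.9.
With the floor, 1125 units are sold at 921. The supply price at Q = 1125 is 233.6, so PS = ½ · [(921 - 8.6) + (921 - 233.6)] · 1125 = 899887.5.
Change in producer surplus = 899887.5 - 443944.9 = 455942.6.

455942.6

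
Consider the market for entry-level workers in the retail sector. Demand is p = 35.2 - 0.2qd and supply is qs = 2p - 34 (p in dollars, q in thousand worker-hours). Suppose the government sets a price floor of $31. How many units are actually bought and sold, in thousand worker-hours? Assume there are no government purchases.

Rearranging demand gives qd = 176 - 5p. Without the control the market clears where 176 - 5p = 2p - 34, i.e. p* = 30 and q* = 26.
Because the floor (31) lies above the market-clearing price, it is binding.
At p = 31: qd = 176 - 5·31 = 21 and qs = 2·31 - 34 = 28.
The quantity actually transacted is the short side, demand: 21.

21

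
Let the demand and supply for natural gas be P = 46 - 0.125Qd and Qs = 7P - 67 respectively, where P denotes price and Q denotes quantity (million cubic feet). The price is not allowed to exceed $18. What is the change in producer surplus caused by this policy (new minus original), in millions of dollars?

-1072.5

Rearranging demand gives Qd = 368 - 8P. Equilibrium: 368 - 8P = 7P - 67, so 435 = 15P and P* = 29, Q* = 136.
The ceiling of 18 is below the equilibrium price 29, so it binds.
At P = 18: Qd = 368 - 8·18 = 224 and Qs = 7·18 - 67 = 59.
Producer surplus without the control is ½ · (29 - 67/7) · 136 = 9248/7.
With the ceiling, producers sell 59 units at 18, so PS = ½ · (18 - 67/7) · 59 = 3481/14.
Change in producer surplus = 3481/14 - 9248/7 = -1072.5.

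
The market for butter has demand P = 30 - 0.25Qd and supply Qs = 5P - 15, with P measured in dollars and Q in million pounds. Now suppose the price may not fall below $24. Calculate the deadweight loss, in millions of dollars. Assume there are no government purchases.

Rearranging demand gives Qd = 120 - 4P. Equilibrium: 120 - 4P = 5P - 15, so 135 = 9P and P* = 15, Q* = 60.
Because the floor (24) lies above the market-clearing price, it is binding.
At P = 24: Qd = 120 - 4·24 = 24 and Qs = 5·24 - 15 = 105.
Quantity traded falls to 24. At Q = 24 the demand price is (120 - 24)/4 = 24 and the supply price is (15 + 24)/5 = 7.8.
Deadweight loss = ½ · (24 - 7.8) · (60 - 24) = ½ · 16.2 · 36 = 291.6.

291.6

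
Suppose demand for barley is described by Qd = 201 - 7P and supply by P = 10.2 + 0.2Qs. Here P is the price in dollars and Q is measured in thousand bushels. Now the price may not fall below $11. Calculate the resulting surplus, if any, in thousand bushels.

Rearranging supply gives Qs = 5P - 51. In a free market, 201 - 7P = 5P - 51 gives the equilibrium P* = 21, Q* = 54.
Since 11 is below P* = 21, the floor does not bind and the free-market outcome prevails.
Since the control does not bind, there is no surplus.

0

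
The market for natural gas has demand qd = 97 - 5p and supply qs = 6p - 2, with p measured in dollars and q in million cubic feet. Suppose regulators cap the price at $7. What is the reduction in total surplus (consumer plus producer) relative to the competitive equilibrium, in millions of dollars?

Without the control the market clears where 97 - 5p = 6p - 2, i.e. p* = 9 and q* = 52.
Since 7 < 9, the ceiling is binding.
At p = 7: qd = 97 - 5·7 = 62 and qs = 6·7 - 2 = 40.
Quantity traded falls to 40. At q = 40 the demand price is (97 - 40)/5 = 11.4 and the supply price is (2 + 40)/6 = 7.
Deadweight loss = ½ · (11.4 - 7) · (52 - 40) = ½ · 4.4 · 12 = 26.4.

26.4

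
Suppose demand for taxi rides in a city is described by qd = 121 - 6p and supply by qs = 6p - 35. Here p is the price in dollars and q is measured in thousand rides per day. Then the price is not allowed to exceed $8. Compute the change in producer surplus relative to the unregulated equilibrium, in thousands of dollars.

-140

In a free market, 121 - 6p = 6p - 35 gives the equilibrium p* = 13, q* = 43.
Since 8 < 13, the ceiling is binding.
At p = 8: qd = 121 - 6·8 = 73 and qs = 6·8 - 35 = 13.
Producer surplus without the control is ½ · (13 - 35/6) · 43 = 1849/12.
With the ceiling, producers sell 13 units at 8, so PS = ½ · (8 - 35/6) · 13 = 169/12.
Change in producer surplus = 169/12 - 1849/12 = -140.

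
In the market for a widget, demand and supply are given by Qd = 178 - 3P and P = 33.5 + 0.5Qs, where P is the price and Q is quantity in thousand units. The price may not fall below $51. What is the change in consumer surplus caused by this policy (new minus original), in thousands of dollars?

-56

Rearranging supply gives Qs = 2P - 67. In a free market, 178 - 3P = 2P - 67 gives the equilibrium P* = 49, Q* = 31.
Since 51 > 49, the floor is binding.
At P = 51: Qd = 178 - 3·51 = 25 and Qs = 2·51 - 67 = 35.
Consumer surplus without the control is ½ · (178/3 - 49) · 31 = 961/6.
With the floor, consumers buy 25 units at 51, so CS = ½ · (178/3 - 51) · 25 = 625/6.
Change in consumer surplus = 625/6 - 961/6 = -56.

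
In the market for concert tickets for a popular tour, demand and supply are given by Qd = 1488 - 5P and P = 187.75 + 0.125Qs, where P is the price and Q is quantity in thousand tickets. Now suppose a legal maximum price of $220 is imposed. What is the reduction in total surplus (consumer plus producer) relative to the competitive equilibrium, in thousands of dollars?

Rearranging supply gives Qs = 8P - 1502. In a free market, 1488 - 5P = 8P - 1502 gives the equilibrium P* = 230, Q* = 338.
Since 220 < 230, the ceiling is binding.
At P = 220: Qd = 1488 - 5·220 = 388 and Qs = 8·220 - 1502 = 258.
Quantity traded falls to 258. At Q = 258 the demand price is (1488 - 258)/5 = 246 and the supply price is (1502 + 258)/8 = 220.
Deadweight loss = ½ · (246 - 220) · (338 - 258) = ½ · 26 · 80 = 1040.

1040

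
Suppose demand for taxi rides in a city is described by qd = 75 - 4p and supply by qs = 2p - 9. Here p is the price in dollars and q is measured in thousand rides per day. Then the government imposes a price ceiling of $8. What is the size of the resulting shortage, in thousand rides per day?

36

Equilibrium: 75 - 4p = 2p - 9, so 84 = 6p and p* = 14, q* = 19.
Since 8 < 14, the ceiling is binding.
At p = 8: qd = 75 - 4·8 = 43 and qs = 2·8 - 9 = 7.
Shortage = qd - qs = 43 - 7 = 36.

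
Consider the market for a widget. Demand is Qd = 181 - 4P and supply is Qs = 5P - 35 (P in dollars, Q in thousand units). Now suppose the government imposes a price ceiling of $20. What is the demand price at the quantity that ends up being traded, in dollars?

Without the control the market clears where 181 - 4P = 5P - 35, i.e. P* = 24 and Q* = 85.
Since 20 < 24, the ceiling is binding.
At P = 20: Qd = 181 - 4·20 = 101 and Qs = 5·20 - 35 = 65.
Only 65 units reach the market. On the demand curve, the marginal buyer's willingness to pay at Q = 65 is (181 - 65)/4 = 29.

29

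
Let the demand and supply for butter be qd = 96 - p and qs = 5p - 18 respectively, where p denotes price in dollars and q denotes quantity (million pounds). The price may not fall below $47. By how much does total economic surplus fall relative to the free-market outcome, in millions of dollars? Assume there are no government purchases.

In a free market, 96 - p = 5p - 18 gives the equilibrium p* = 19, q* = 77.
The floor of 47 is above the equilibrium price 19, so it binds.
At p = 47: qd = 96 - 47 = 49 and qs = 5·47 - 18 = 217.
Quantity traded falls to 49. At q = 49 the demand price is 96 - 49 = 47 and the supply price is (18 + 49)/5 = 13.4.
Deadweight loss = ½ · (47 - 13.4) · (77 - 49) = ½ · 33.6 · 28 = 470.4.

470.4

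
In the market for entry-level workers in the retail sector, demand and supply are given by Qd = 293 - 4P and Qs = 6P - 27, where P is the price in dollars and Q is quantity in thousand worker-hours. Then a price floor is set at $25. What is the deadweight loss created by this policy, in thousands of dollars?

0

Setting quantity demanded equal to quantity supplied, 293 - 4P = 6P - 27, gives P* = 32 and Q* = 165.
The floor of 25 is below the equilibrium price 32, so it is not binding; the market clears at P* = 32, Q* = 165.
Since the control does not bind, no trades are prevented and deadweight loss is zero.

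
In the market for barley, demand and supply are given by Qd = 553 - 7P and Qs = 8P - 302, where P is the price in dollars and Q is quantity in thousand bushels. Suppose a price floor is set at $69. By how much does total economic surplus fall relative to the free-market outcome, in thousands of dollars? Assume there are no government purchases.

945

Equilibrium: 553 - 7P = 8P - 302, so 855 = 15P and P* = 57, Q* = 154.
Because the floor (69) lies above the market-clearing price, it is binding.
At P = 69: Qd = 553 - 7·69 = 70 and Qs = 8·69 - 302 = 250.
Quantity traded falls to 70. At Q = 70 the demand price is (553 - 70)/7 = 69 and the supply price is (302 + 70)/8 = 46.5.
Deadweight loss = ½ · (69 - 46.5) · (154 - 70) = ½ · 22.5 · 84 = 945.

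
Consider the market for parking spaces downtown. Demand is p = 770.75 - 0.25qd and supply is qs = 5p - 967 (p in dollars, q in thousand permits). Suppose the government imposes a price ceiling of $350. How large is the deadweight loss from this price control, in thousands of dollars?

Rearranging demand gives qd = 3083 - 4p. In a free market, 3083 - 4p = 5p - 967 gives the equilibrium p* = 450, q* = 1283.
Because the ceiling (350) lies below the market-clearing price, it is binding.
At p = 350: qd = 3083 - 4·350 = 1683 and qs = 5·350 - 967 = 783.
Quantity traded falls to 783. At q = 783 the demand price is (3083 - 783)/4 = 575 and the supply price is (967 + 783)/5 = 350.
Deadweight loss = ½ · (575 - 350) · (1283 - 783) = ½ · 225 · 500 = 56250.

56250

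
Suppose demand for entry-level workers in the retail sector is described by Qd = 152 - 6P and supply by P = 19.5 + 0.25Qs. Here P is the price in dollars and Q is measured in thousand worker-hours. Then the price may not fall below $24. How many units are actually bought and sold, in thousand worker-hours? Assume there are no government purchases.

8

Rearranging supply gives Qs = 4P - 78. In a free market, 152 - 6P = 4P - 78 gives the equilibrium P* = 23, Q* = 14.
The floor of 24 is above the equilibrium price 23, so it binds.
At P = 24: Qd = 152 - 6·24 = 8 and Qs = 4·24 - 78 = 18.
The quantity actually transacted is the short side, demand: 8.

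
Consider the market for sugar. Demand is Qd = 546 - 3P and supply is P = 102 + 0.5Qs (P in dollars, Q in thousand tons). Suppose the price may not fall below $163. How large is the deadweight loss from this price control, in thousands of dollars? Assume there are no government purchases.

Rearranging supply gives Qs = 2P - 204. Equilibrium: 546 - 3P = 2P - 204, so 750 = 5P and P* = 150, Q* = 96.
Since 163 > 150, the floor is binding.
At P = 163: Qd = 546 - 3·163 = 57 and Qs = 2·163 - 204 = 122.
Quantity traded falls to 57. At Q = 57 the demand price is (546 - 57)/3 = 163 and the supply price is (204 + 57)/2 = 130.5.
Deadweight loss = ½ · (163 - 130.5) · (96 - 57) = ½ · 32.5 · 39 = 633.75.

633.75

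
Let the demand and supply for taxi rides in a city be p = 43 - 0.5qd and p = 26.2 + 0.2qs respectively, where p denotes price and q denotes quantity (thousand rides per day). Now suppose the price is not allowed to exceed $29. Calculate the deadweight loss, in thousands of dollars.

Rearranging demand gives qd = 86 - 2p; rearranging supply gives qs = 5p - 131. Without the control the market clears where 86 - 2p = 5p - 131, i.e. p* = 31 and q* = 24.
Because the ceiling (29) lies below the market-clearing price, it is binding.
At p = 29: qd = 86 - 2·29 = 28 and qs = 5·29 - 131 = 14.
Quantity traded falls to 14. At q = 14 the demand price is (86 - 14)/2 = 36 and the supply price is (131 + 14)/5 = 29.
Deadweight loss = ½ · (36 - 29) · (24 - 14) = ½ · 7 · 10 = 35.

35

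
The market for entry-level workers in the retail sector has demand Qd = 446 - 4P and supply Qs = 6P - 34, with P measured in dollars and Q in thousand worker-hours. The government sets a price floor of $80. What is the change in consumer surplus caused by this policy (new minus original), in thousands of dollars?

-6080

Setting quantity demanded equal to quantity supplied, 446 - 4P = 6P - 34, gives P* = 48 and Q* = 254.
Because the floor (80) lies above the market-clearing price, it is binding.
At P = 80: Qd = 446 - 4·80 = 126 and Qs = 6·80 - 34 = 446.
Consumer surplus without the control is ½ · (111.5 - 48) · 254 = 8064.5.
With the floor, consumers buy 126 units at 80, so CS = ½ · (111.5 - 80) · 126 = 1984.5.
Change in consumer surplus = 1984.5 - 8064.5 = -6080.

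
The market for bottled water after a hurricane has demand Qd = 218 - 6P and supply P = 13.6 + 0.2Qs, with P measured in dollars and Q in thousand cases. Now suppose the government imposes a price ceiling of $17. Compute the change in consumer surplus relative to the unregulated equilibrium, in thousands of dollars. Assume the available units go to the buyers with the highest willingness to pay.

-15.75

Rearranging supply gives Qs = 5P - 68. Without the control the market clears where 218 - 6P = 5P - 68, i.e. P* = 26 and Q* = 62.
The ceiling of 17 is below the equilibrium price 26, so it binds.
At P = 17: Qd = 218 - 6·17 = 116 and Qs = 5·17 - 68 = 17.
Consumer surplus without the control is ½ · (109/3 - 26) · 62 = 961/3.
With the ceiling, 17 units are sold at 17 (assume they go to the highest-value buyers). The demand price at Q = 17 is 33.5, so CS = ½ · [(109/3 - 17) + (33.5 - 17)] · 17 = 3655/12.
Change in consumer surplus = 3655/12 - 961/3 = -15.75.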